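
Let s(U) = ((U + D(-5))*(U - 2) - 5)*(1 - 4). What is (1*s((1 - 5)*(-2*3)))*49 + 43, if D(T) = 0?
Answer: -76838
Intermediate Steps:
s(U) = 15 - 3*U*(-2 + U) (s(U) = ((U + 0)*(U - 2) - 5)*(1 - 4) = (U*(-2 + U) - 5)*(-3) = (-5 + U*(-2 + U))*(-3) = 15 - 3*U*(-2 + U))
(1*s((1 - 5)*(-2*3)))*49 + 43 = (1*(15 - 3*36*(1 - 5)**2 + 6*((1 - 5)*(-2*3))))*49 + 43 = (1*(15 - 3*(-4*(-6))**2 + 6*(-4*(-6))))*49 + 43 = (1*(15 - 3*24**2 + 6*24))*49 + 43 = (1*(15 - 3*576 + 144))*49 + 43 = (1*(15 - 1728 + 144))*49 + 43 = (1*(-1569))*49 + 43 = -1569*49 + 43 = -76881 + 43 = -76838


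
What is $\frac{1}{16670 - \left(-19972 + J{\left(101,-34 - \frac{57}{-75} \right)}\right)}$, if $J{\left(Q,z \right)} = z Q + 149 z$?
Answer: $\frac{1}{44952} \approx 2.2246 \cdot 10^{-5}$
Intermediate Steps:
$J{\left(Q,z \right)} = 149 z + Q z$ ($J{\left(Q,z \right)} = Q z + 149 z = 149 z + Q z$)
$\frac{1}{16670 - \left(-19972 + J{\left(101,-34 - \frac{57}{-75} \right)}\right)} = \frac{1}{16670 + \left(19972 - \left(-34 - \frac{57}{-75}\right) \left(149 + 101\right)\right)} = \frac{1}{16670 + \left(19972 - \left(-34 - 57 \left(- \frac{1}{75}\right)\right) 250\right)} = \frac{1}{16670 + \left(19972 - \left(-34 - - \frac{19}{25}\right) 250\right)} = \frac{1}{16670 + \left(19972 - \left(-34 + \frac{19}{25}\right) 250\right)} = \frac{1}{16670 + \left(19972 - \left(- \frac{831}{25}\right) 250\right)} = \frac{1}{16670 + \left(19972 - -8310\right)} = \frac{1}{16670 + \left(19972 + 8310\right)} = \frac{1}{16670 + 28282} = \frac{1}{44952}$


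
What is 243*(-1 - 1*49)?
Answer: -12150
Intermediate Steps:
243*(-1 - 1*49) = 243*(-1 - 49) = 243*(-50) = -12150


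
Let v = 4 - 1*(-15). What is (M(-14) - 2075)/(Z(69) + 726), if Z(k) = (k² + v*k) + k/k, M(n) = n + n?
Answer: -2103/6799 ≈ -0.30931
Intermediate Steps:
v = 19 (v = 4 + 15 = 19)
M(n) = 2*n
Z(k) = 1 + k² + 19*k (Z(k) = (k² + 19*k) + k/k = (k² + 19*k) + 1 = 1 + k² + 19*k)
(M(-14) - 2075)/(Z(69) + 726) = (2*(-14) - 2075)/((1 + 69² + 19*69) + 726) = (-28 - 2075)/((1 + 4761 + 1311) + 726) = -2103/(6073 + 726) = -2103/6799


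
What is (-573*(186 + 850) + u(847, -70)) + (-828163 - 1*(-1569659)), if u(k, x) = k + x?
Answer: 148645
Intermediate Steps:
(-573*(186 + 850) + u(847, -70)) + (-828163 - 1*(-1569659)) = (-573*(186 + 850) + (847 - 70)) + (-828163 - 1*(-1569659)) = (-573*1036 + 777) + (-828163 + 1569659) = (-593628 + 777) + 741496 = -592851 + 741496 = 148645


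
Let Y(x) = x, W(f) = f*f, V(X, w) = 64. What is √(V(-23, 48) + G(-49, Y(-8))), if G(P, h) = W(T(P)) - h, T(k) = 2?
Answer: 2*√19 ≈ 8.7178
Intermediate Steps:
W(f) = f²
G(P, h) = 4 - h (G(P, h) = 2² - h = 4 - h)
√(V(-23, 48) + G(-49, Y(-8))) = √(64 + (4 - 1*(-8))) = √(64 + (4 + 8)) = √(64 + 12) = √76 = 2*√19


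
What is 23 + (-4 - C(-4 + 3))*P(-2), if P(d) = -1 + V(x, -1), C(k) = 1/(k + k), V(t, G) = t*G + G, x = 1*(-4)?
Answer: 16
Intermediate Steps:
x = -4
V(t, G) = G + G*t (V(t, G) = G*t + G = G + G*t)
C(k) = 1/(2*k)
P(d) = 2 (P(d) = -1 - (1 - 4) = -1 - 1*(-3) = -1 + 3 = 2)
23 + (-4 - C(-4 + 3))*P(-2) = 23 + (-4 - 1/(2*(-4 + 3)))*2 = 23 + (-4 - 1/(2*(-1)))*2 = 23 + (-4 - (-1)/2)*2 = 23 + (-4 - 1*(-1/2))*2 = 23 + (-4 + 1/2)*2 = 23 - 7/2*2 = 23 - 7 = 16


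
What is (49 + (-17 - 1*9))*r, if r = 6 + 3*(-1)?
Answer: 69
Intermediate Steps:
r = 3 (r = 6 - 3 = 3)
(49 + (-17 - 1*9))*r = (49 + (-17 - 1*9))*3 = (49 + (-17 - 9))*3 = (49 - 26)*3 = 23*3 = 69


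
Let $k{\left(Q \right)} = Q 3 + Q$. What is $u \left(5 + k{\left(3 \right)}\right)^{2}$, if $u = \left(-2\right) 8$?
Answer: $-4624$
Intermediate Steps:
$k{\left(Q \right)} = 4 Q$ ($k{\left(Q \right)} = 3 Q + Q = 4 Q$)
$u = -16$
$u \left(5 + k{\left(3 \right)}\right)^{2} = - 16 \left(5 + 4 \cdot 3\right)^{2} = - 16 \left(5 + 12\right)^{2} = - 16 \cdot 17^{2} = \left(-16\right) 289 = -4624$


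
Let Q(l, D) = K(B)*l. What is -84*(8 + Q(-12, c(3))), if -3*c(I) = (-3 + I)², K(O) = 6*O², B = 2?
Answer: 23520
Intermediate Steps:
c(I) = -(-3 + I)²/3
Q(l, D) = 24*l (Q(l, D) = (6*2²)*l = (6*4)*l = 24*l)
-84*(8 + Q(-12, c(3))) = -84*(8 + 24*(-12)) = -84*(8 - 288) = -84*(-280) = 23520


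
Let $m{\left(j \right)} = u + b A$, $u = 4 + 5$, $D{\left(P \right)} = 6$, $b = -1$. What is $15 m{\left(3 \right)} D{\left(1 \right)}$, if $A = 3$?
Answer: $540$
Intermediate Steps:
$u = 9$
$m{\left(j \right)} = 6$ ($m{\left(j \right)} = 9 - 3 = 6$)
$15 m{\left(3 \right)} D{\left(1 \right)} = 15 \cdot 6 \cdot 6 = 90 \cdot 6 = 540$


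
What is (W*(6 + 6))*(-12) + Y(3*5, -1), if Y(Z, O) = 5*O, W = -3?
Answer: 427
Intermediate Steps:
(W*(6 + 6))*(-12) + Y(3*5, -1) = -3*(6 + 6)*(-12) + 5*(-1) = -3*12*(-12) - 5 = -36*(-12) - 5 = 432 - 5 = 427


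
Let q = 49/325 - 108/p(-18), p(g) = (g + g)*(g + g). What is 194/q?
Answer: 756600/263 ≈ 2876.8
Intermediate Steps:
p(g) = 4*g² (p(g) = (2*g)*(2*g) = 4*g²)
q = 263/3900 (q = 49/325 - 108/(4*(-18)²) = 49*(1/325) - 108/(4*324) = 49/325 - 108/1296 = 49/325 - 108*1/1296 = 49/325 - 1/12 = 263/3900 ≈ 0.067436)
194/q = 194/(263/3900) = 194*(3900/263) = 756600/263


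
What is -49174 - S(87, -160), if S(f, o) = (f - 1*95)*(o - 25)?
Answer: -50654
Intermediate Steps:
S(f, o) = (-95 + f)*(-25 + o) (S(f, o) = (f - 95)*(-25 + o) = (-95 + f)*(-25 + o))
-49174 - S(87, -160) = -49174 - (2375 - 95*(-160) - 25*87 + 87*(-160)) = -49174 - (2375 + 15200 - 2175 - 13920) = -49174 - 1*1480 = -49174 - 1480 = -50654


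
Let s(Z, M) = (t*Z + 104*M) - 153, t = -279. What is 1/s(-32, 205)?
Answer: 1/30095 ≈ 3.3228e-5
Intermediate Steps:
s(Z, M) = -153 - 279*Z + 104*M (s(Z, M) = (-279*Z + 104*M) - 153 = -153 - 279*Z + 104*M)
1/s(-32, 205) = 1/(-153 - 279*(-32) + 104*205) = 1/(-153 + 8928 + 21320) = 1/30095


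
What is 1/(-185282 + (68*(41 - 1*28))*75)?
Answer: -1/118982 ≈ -8.4046e-6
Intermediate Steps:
1/(-185282 + (68*(41 - 1*28))*75) = 1/(-185282 + (68*(41 - 28))*75) = 1/(-185282 + (68*13)*75) = 1/(-185282 + 884*75) = 1/(-185282 + 66300) = 1/(-118982) = -1/118982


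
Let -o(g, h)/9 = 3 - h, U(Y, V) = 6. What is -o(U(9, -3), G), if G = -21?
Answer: 216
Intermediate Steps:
o(g, h) = -27 + 9*h (o(g, h) = -9*(3 - h) = -27 + 9*h)
-o(U(9, -3), G) = -(-27 + 9*(-21)) = -(-27 - 189) = -1*(-216) = 216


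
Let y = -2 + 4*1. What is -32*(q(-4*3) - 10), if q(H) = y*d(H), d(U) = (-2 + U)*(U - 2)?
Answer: -12224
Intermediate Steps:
y = 2 (y = -2 + 4 = 2)
d(U) = (-2 + U)² (d(U) = (-2 + U)*(-2 + U) = (-2 + U)²)
q(H) = 2*(-2 + H)²
-32*(q(-4*3) - 10) = -32*(2*(-2 - 4*3)² - 10) = -32*(2*(-2 - 12)² - 10) = -32*(2*(-14)² - 10) = -32*(2*196 - 10) = -32*(392 - 10) = -32*382 = -12224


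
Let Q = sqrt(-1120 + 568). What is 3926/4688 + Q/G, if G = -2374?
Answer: 1963/2344 - I*sqrt(138)/1187 ≈ 0.83746 - 0.0098967*I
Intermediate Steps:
Q = 2*I*sqrt(138) (Q = sqrt(-552) = 2*I*sqrt(138) ≈ 23.495*I)
3926/4688 + Q/G = 3926/4688 + (2*I*sqrt(138))/(-2374) = 3926*(1/4688) + (2*I*sqrt(138))*(-1/2374) = 1963/2344 - I*sqrt(138)/1187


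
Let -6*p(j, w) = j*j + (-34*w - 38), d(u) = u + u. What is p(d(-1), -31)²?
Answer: 28900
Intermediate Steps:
d(u) = 2*u
p(j, w) = 19/3 - j²/6 + 17*w/3 (p(j, w) = -(j*j + (-34*w - 38))/6 = -(j² + (-38 - 34*w))/6 = -(-38 + j² - 34*w)/6 = 19/3 - j²/6 + 17*w/3)
p(d(-1), -31)² = (19/3 - (2*(-1))²/6 + (17/3)*(-31))² = (19/3 - ⅙*(-2)² - 527/3)² = (19/3 - ⅙*4 - 527/3)² = (19/3 - ⅔ - 527/3)² = (-170)² = 28900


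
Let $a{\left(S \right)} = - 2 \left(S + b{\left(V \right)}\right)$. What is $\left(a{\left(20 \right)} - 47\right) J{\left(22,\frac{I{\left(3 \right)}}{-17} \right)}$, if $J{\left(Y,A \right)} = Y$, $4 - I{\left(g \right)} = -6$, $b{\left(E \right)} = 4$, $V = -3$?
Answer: $-2090$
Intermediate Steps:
$I{\left(g \right)} = 10$ ($I{\left(g \right)} = 4 - -6 = 4 + 6 = 10$)
$a{\left(S \right)} = -8 - 2 S$ ($a{\left(S \right)} = - 2 \left(S + 4\right) = - 2 \left(4 + S\right) = -8 - 2 S$)
$\left(a{\left(20 \right)} - 47\right) J{\left(22,\frac{I{\left(3 \right)}}{-17} \right)} = \left(\left(-8 - 40\right) - 47\right) 22 = \left(-48 - 47\right) 22 = \left(-95\right) 22 = -2090$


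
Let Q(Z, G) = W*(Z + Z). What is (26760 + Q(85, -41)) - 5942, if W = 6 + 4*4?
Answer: 24558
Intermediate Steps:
W = 22 (W = 6 + 16 = 22)
Q(Z, G) = 44*Z (Q(Z, G) = 22*(Z + Z) = 22*(2*Z) = 44*Z)
(26760 + Q(85, -41)) - 5942 = (26760 + 44*85) - 5942 = (26760 + 3740) - 5942 = 30500 - 5942 = 24558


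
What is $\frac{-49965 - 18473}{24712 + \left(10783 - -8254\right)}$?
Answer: $- \frac{68438}{43749} \approx -1.5643$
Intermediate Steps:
$\frac{-49965 - 18473}{24712 + \left(10783 - -8254\right)} = - \frac{68438}{24712 + \left(10783 + 8254\right)} = - \frac{68438}{24712 + 19037} = - \frac{68438}{43749}$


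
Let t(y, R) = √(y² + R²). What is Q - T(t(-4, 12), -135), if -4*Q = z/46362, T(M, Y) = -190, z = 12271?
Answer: 35222849/185448 ≈ 189.93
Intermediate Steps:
t(y, R) = √(R² + y²)
Q = -12271/185448 (Q = -12271/(4*46362) = -¼*12271/46362 = -12271/185448 ≈ -0.066170)
Q - T(t(-4, 12), -135) = -12271/185448 - 1*(-190) = -12271/185448 + 190 = 35222849/185448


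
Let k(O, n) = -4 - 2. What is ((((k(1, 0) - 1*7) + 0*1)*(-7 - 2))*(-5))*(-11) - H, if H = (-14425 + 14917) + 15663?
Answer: -9720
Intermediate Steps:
k(O, n) = -6
H = 16155 (H = 492 + 15663 = 16155)
((((k(1, 0) - 1*7) + 0*1)*(-7 - 2))*(-5))*(-11) - H = ((((-6 - 1*7) + 0*1)*(-7 - 2))*(-5))*(-11) - 1*16155 = ((((-6 - 7) + 0)*(-9))*(-5))*(-11) - 16155 = (((-13 + 0)*(-9))*(-5))*(-11) - 16155 = (-13*(-9)*(-5))*(-11) - 16155 = (117*(-5))*(-11) - 16155 = -585*(-11) - 16155 = 6435 - 16155 = -9720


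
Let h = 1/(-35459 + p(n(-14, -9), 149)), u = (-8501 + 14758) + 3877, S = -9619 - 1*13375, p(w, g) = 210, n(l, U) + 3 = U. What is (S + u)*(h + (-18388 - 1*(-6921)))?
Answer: 5198015652240/35249 ≈ 1.4747e+8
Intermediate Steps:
n(l, U) = -3 + U
S = -22994 (S = -9619 - 13375 = -22994)
u = 10134 (u = 6257 + 3877 = 10134)
h = -1/35249 (h = 1/(-35459 + 210) = 1/(-35249) = -1/35249 ≈ -2.8370e-5)
(S + u)*(h + (-18388 - 1*(-6921))) = (-22994 + 10134)*(-1/35249 + (-18388 - 1*(-6921))) = -12860*(-1/35249 + (-18388 + 6921)) = -12860*(-1/35249 - 11467) = -12860*(-404200284/35249) = 5198015652240/35249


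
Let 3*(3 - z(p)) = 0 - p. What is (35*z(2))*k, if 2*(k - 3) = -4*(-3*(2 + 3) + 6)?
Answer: 2695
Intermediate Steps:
z(p) = 3 + p/3 (z(p) = 3 - (0 - p)/3 = 3 - (-1)*p/3 = 3 + p/3)
k = 21 (k = 3 + (-4*(-3*(2 + 3) + 6))/2 = 3 + (-4*(-3*5 + 6))/2 = 3 + (-4*(-15 + 6))/2 = 3 + (-4*(-9))/2 = 3 + (1/2)*36 = 3 + 18 = 21)
(35*z(2))*k = (35*(3 + (1/3)*2))*21 = (35*(3 + 2/3))*21 = (35*(11/3))*21 = (385/3)*21 = 2695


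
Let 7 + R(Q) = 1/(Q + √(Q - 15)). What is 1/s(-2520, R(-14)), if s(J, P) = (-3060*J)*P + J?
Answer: -36019/1961643489960 + 17*I*√29/1471232617470 ≈ -1.8362e-8 + 6.2225e-11*I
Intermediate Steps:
R(Q) = -7 + 1/(Q + √(-15 + Q)) (R(Q) = -7 + 1/(Q + √(Q - 15)) = -7 + 1/(Q + √(-15 + Q)))
s(J, P) = J - 3060*J*P (s(J, P) = -3060*J*P + J = J - 3060*J*P)
1/s(-2520, R(-14)) = 1/(-2520*(1 - 3060*(1 - 7*(-14) - 7*√(-15 - 14))/(-14 + √(-15 - 14)))) = 1/(-2520*(1 - 3060*(1 + 98 - 7*I*√29)/(-14 + √(-29)))) = 1/(-2520*(1 - 3060*(1 + 98 - 7*I*√29)/(-14 + I*√29))) = 1/(-2520*(1 - 3060*(99 - 7*I*√29)/(-14 + I*√29))) = 1/(-2520 + 7711200*(99 - 7*I*√29)/(-14 + I*√29))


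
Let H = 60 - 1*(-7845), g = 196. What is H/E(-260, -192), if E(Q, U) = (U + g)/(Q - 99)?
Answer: -2837895/4 ≈ -7.0947e+5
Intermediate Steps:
H = 7905 (H = 60 + 7845 = 7905)
E(Q, U) = (196 + U)/(-99 + Q) (E(Q, U) = (U + 196)/(Q - 99) = (196 + U)/(-99 + Q))
H/E(-260, -192) = 7905/(((196 - 192)/(-99 - 260))) = 7905/((4/(-359))) = 7905/((-1/359*4)) = 7905/(-4/359) = 7905*(-359/4) = -2837895/4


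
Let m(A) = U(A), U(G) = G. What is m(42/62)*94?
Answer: 1974/31 ≈ 63.677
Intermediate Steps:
m(A) = A
m(42/62)*94 = (42/62)*94 = (42*(1/62))*94 = (21/31)*94 = 1974/31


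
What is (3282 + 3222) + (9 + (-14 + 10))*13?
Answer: 6569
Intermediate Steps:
(3282 + 3222) + (9 + (-14 + 10))*13 = 6504 + (9 - 4)*13 = 6504 + 5*13 = 6504 + 65 = 6569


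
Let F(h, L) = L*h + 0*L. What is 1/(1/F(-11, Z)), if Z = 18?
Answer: -198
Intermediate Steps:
F(h, L) = L*h (F(h, L) = L*h + 0 = L*h)
1/(1/F(-11, Z)) = 1/(1/(18*(-11))) = 1/(1/(-198)) = 1/(-1/198) = -198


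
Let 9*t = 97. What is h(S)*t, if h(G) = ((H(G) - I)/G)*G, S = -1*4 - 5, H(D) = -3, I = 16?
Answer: -1843/9 ≈ -204.78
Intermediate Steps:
t = 97/9 (t = (⅑)*97 = 97/9 ≈ 10.778)
S = -9 (S = -4 - 5 = -9)
h(G) = -19 (h(G) = ((-3 - 1*16)/G)*G = ((-3 - 16)/G)*G = (-19/G)*G = -19)
h(S)*t = -19*97/9 = -1843/9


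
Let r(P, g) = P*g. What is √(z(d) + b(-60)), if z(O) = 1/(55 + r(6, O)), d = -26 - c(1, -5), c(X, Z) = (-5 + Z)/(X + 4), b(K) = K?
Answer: 7*I*√9701/89 ≈ 7.7467*I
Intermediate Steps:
c(X, Z) = (-5 + Z)/(4 + X)
d = -24 (d = -26 - (-5 - 5)/(4 + 1) = -26 - (-10)/5 = -26 - 1*(-2) = -26 + 2 = -24)
z(O) = 1/(55 + 6*O)
√(z(d) + b(-60)) = √(1/(55 + 6*(-24)) - 60) = √(1/(55 - 144) - 60) = √(1/(-89) - 60) = √(-1/89 - 60) = √(-5341/89) = 7*I*√9701/89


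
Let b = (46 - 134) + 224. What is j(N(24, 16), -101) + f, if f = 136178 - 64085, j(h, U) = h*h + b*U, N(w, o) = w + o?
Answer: 59957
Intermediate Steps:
b = 136 (b = -88 + 224 = 136)
N(w, o) = o + w
j(h, U) = h² + 136*U (j(h, U) = h*h + 136*U = h² + 136*U)
f = 72093
j(N(24, 16), -101) + f = ((16 + 24)² + 136*(-101)) + 72093 = (40² - 13736) + 72093 = (1600 - 13736) + 72093 = -12136 + 72093 = 59957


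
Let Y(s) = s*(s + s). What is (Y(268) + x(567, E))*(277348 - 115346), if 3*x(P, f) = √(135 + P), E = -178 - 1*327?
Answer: 23271263296 + 162002*√78 ≈ 2.3273e+10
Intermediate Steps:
Y(s) = 2*s² (Y(s) = s*(2*s) = 2*s²)
E = -505 (E = -178 - 327 = -505)
x(P, f) = √(135 + P)/3
(Y(268) + x(567, E))*(277348 - 115346) = (2*268² + √(135 + 567)/3)*(277348 - 115346) = (2*71824 + √702/3)*162002 = (143648 + (3*√78)/3)*162002 = (143648 + √78)*162002 = 23271263296 + 162002*√78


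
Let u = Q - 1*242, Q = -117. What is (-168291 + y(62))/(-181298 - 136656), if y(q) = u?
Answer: 84325/158977 ≈ 0.53042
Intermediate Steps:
u = -359 (u = -117 - 1*242 = -117 - 242 = -359)
y(q) = -359
(-168291 + y(62))/(-181298 - 136656) = (-168291 - 359)/(-181298 - 136656) = -168650/(-317954) = -168650*(-1/317954) = 84325/158977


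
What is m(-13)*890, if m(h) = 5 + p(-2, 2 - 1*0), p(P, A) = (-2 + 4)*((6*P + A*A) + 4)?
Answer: -2670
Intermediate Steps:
p(P, A) = 8 + 2*A² + 12*P (p(P, A) = 2*((6*P + A²) + 4) = 2*((A² + 6*P) + 4) = 2*(4 + A² + 6*P) = 8 + 2*A² + 12*P)
m(h) = -3 (m(h) = 5 + (8 + 2*(2 - 1*0)² + 12*(-2)) = 5 + (8 + 2*(2 + 0)² - 24) = 5 + (8 + 2*2² - 24) = 5 + (8 + 2*4 - 24) = 5 + (8 + 8 - 24) = 5 - 8 = -3)
m(-13)*890 = -3*890 = -2670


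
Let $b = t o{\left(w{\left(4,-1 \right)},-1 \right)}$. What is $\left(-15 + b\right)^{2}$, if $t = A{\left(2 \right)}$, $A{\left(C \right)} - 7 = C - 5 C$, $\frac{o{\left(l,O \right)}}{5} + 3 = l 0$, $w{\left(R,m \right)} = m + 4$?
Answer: $0$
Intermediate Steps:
$w{\left(R,m \right)} = 4 + m$
$o{\left(l,O \right)} = -15$ ($o{\left(l,O \right)} = -15 + 5 l 0 = -15 + 5 \cdot 0 = -15 + 0 = -15$)
$A{\left(C \right)} = 7 - 4 C$ ($A{\left(C \right)} = 7 + \left(C - 5 C\right) = 7 - 4 C$)
$t = -1$ ($t = 7 - 8 = -1$)
$b = 15$ ($b = \left(-1\right) \left(-15\right) = 15$)
$\left(-15 + b\right)^{2} = \left(-15 + 15\right)^{2} = 0^{2} = 0$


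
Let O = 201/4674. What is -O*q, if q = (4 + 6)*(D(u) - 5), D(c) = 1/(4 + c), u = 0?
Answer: 335/164 ≈ 2.0427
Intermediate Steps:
O = 67/1558 (O = 201*(1/4674) = 67/1558 ≈ 0.043004)
q = -95/2 (q = (4 + 6)*(1/(4 + 0) - 5) = 10*(1/4 - 5) = 10*(¼ - 5) = 10*(-19/4) = -95/2 ≈ -47.500)
-O*q = -67*(-95)/(1558*2) = -1*(-335/164) = 335/164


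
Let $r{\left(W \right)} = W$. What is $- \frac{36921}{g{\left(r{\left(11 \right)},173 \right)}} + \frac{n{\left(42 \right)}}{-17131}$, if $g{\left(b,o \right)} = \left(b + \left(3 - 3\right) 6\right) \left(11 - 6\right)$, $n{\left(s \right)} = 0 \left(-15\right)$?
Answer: $- \frac{36921}{55} \approx -671.29$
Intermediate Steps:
$n{\left(s \right)} = 0$
$g{\left(b,o \right)} = 5 b$ ($g{\left(b,o \right)} = \left(b + 0 \cdot 6\right) 5 = \left(b + 0\right) 5 = b 5 = 5 b$)
$- \frac{36921}{g{\left(r{\left(11 \right)},173 \right)}} + \frac{n{\left(42 \right)}}{-17131} = - \frac{36921}{5 \cdot 11} + \frac{0}{-17131} = - \frac{36921}{55} + 0 \left(- \frac{1}{17131}\right) = \left(-36921\right) \frac{1}{55} + 0 = - \frac{36921}{55} + 0 = - \frac{36921}{55}$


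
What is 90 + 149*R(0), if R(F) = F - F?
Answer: 90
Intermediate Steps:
R(F) = 0
90 + 149*R(0) = 90 + 149*0 = 90 + 0 = 90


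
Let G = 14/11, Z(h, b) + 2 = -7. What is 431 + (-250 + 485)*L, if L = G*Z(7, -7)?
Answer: -24869/11 ≈ -2260.8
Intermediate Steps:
Z(h, b) = -9 (Z(h, b) = -2 - 7 = -9)
G = 14/11 (G = 14*(1/11) = 14/11 ≈ 1.2727)
L = -126/11 (L = (14/11)*(-9) = -126/11 ≈ -11.455)
431 + (-250 + 485)*L = 431 + (-250 + 485)*(-126/11) = 431 + 235*(-126/11) = 431 - 29610/11 = -24869/11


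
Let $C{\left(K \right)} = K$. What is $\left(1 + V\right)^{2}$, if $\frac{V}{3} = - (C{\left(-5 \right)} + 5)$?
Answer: $1$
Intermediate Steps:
$V = 0$ ($V = 3 \left(- (-5 + 5)\right) = 3 \left(\left(-1\right) 0\right) = 3 \cdot 0 = 0$)
$\left(1 + V\right)^{2} = \left(1 + 0\right)^{2} = 1^{2} = 1$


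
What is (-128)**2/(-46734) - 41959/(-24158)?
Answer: 782553617/564499986 ≈ 1.3863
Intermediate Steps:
(-128)**2/(-46734) - 41959/(-24158) = 16384*(-1/46734) - 41959*(-1/24158) = -8192/23367 + 41959/24158 = 782553617/564499986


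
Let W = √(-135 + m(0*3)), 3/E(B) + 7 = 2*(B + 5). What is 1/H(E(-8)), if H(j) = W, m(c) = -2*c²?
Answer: -I*√15/45 ≈ -0.086066*I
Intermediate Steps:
E(B) = 3/(3 + 2*B) (E(B) = 3/(-7 + 2*(B + 5)) = 3/(-7 + 2*(5 + B)) = 3/(-7 + (10 + 2*B)) = 3/(3 + 2*B))
W = 3*I*√15 (W = √(-135 - 2*(0*3)²) = √(-135 - 2*0²) = √(-135 - 2*0) = √(-135 + 0) = √(-135) = 3*I*√15 ≈ 11.619*I)
H(j) = 3*I*√15
1/H(E(-8)) = 1/(3*I*√15) = -I*√15/45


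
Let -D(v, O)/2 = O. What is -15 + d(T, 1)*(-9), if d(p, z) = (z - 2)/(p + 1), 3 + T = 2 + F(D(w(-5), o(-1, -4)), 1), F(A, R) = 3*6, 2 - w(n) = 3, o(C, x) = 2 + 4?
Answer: -29/2 ≈ -14.500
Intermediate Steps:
o(C, x) = 6
w(n) = -1 (w(n) = 2 - 1*3 = 2 - 3 = -1)
D(v, O) = -2*O
F(A, R) = 18
T = 17 (T = -3 + (2 + 18) = -3 + 20 = 17)
d(p, z) = (-2 + z)/(1 + p)
-15 + d(T, 1)*(-9) = -15 + ((-2 + 1)/(1 + 17))*(-9) = -15 + (-1/18)*(-9) = -15 + ((1/18)*(-1))*(-9) = -15 - 1/18*(-9) = -15 + ½ = -29/2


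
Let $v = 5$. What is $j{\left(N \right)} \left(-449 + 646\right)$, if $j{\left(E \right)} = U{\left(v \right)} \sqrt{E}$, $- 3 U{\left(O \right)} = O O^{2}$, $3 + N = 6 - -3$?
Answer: $- \frac{24625 \sqrt{6}}{3} \approx -20106.0$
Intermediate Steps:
$N = 6$ ($N = -3 + \left(6 - -3\right) = -3 + \left(6 + 3\right) = -3 + 9 = 6$)
$U{\left(O \right)} = - \frac{O^{3}}{3}$ ($U{\left(O \right)} = - \frac{O O^{2}}{3} = - \frac{O^{3}}{3}$)
$j{\left(E \right)} = - \frac{125 \sqrt{E}}{3}$ ($j{\left(E \right)} = - \frac{5^{3}}{3} \sqrt{E} = \left(- \frac{1}{3}\right) 125 \sqrt{E} = - \frac{125 \sqrt{E}}{3}$)
$j{\left(N \right)} \left(-449 + 646\right) = - \frac{125 \sqrt{6}}{3} \left(-449 + 646\right) = - \frac{125 \sqrt{6}}{3} \cdot 197 = - \frac{24625 \sqrt{6}}{3}$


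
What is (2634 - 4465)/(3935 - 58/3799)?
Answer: -239861/515483 ≈ -0.46531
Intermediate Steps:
(2634 - 4465)/(3935 - 58/3799) = -1831/(3935 - 58*1/3799) = -1831/(3935 - 2/131) = -1831/515483/131 = -1831*131/515483 = -239861/515483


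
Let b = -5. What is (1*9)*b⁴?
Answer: 5625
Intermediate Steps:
(1*9)*b⁴ = (1*9)*(-5)⁴ = 9*625 = 5625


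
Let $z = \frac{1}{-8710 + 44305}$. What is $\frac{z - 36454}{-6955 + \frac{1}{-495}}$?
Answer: $\frac{14273381419}{2723196266} \approx 5.2414$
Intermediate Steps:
$z = \frac{1}{35595} \approx 2.8094 \cdot 10^{-5}$
$\frac{z - 36454}{-6955 + \frac{1}{-495}} = \frac{\frac{1}{35595} - 36454}{-6955 + \frac{1}{-495}} = - \frac{1297580129}{35595 \left(-6955 - \frac{1}{495}\right)} = - \frac{1297580129}{35595 \left(- \frac{3442726}{495}\right)} = \left(- \frac{1297580129}{35595}\right) \left(- \frac{495}{3442726}\right) = \frac{14273381419}{2723196266}$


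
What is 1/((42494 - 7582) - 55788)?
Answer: -1/20876 ≈ -4.7902e-5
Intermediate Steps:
1/((42494 - 7582) - 55788) = 1/(34912 - 55788) = 1/(-20876) = -1/20876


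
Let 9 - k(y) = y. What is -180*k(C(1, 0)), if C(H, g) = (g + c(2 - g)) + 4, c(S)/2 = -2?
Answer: -1620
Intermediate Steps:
c(S) = -4 (c(S) = 2*(-2) = -4)
C(H, g) = g (C(H, g) = (g - 4) + 4 = (-4 + g) + 4 = g)
k(y) = 9 - y
-180*k(C(1, 0)) = -180*(9 - 1*0) = -180*(9 + 0) = -180*9 = -1620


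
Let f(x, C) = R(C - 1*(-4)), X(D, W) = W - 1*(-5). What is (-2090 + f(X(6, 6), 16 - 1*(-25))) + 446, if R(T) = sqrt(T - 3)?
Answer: -1644 + sqrt(42) ≈ -1637.5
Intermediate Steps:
X(D, W) = 5 + W (X(D, W) = W + 5 = 5 + W)
R(T) = sqrt(-3 + T)
f(x, C) = sqrt(1 + C) (f(x, C) = sqrt(-3 + (C - 1*(-4))) = sqrt(-3 + (C + 4)) = sqrt(-3 + (4 + C)) = sqrt(1 + C))
(-2090 + f(X(6, 6), 16 - 1*(-25))) + 446 = (-2090 + sqrt(1 + (16 - 1*(-25)))) + 446 = (-2090 + sqrt(1 + (16 + 25))) + 446 = (-2090 + sqrt(1 + 41)) + 446 = (-2090 + sqrt(42)) + 446 = -1644 + sqrt(42)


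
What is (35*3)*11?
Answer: 1155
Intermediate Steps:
(35*3)*11 = 105*11 = 1155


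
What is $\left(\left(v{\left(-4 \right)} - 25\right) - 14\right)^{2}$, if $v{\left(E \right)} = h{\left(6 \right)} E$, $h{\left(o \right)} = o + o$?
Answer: $7569$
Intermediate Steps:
$h{\left(o \right)} = 2 o$
$v{\left(E \right)} = 12 E$ ($v{\left(E \right)} = 2 \cdot 6 E = 12 E$)
$\left(\left(v{\left(-4 \right)} - 25\right) - 14\right)^{2} = \left(\left(12 \left(-4\right) - 25\right) - 14\right)^{2} = \left(\left(-48 - 25\right) - 14\right)^{2} = \left(-73 - 14\right)^{2} = \left(-87\right)^{2} = 7569$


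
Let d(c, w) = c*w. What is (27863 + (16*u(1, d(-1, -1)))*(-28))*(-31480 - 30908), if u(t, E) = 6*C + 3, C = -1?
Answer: -1822166316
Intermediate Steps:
u(t, E) = -3 (u(t, E) = 6*(-1) + 3 = -6 + 3 = -3)
(27863 + (16*u(1, d(-1, -1)))*(-28))*(-31480 - 30908) = (27863 + (16*(-3))*(-28))*(-31480 - 30908) = (27863 - 48*(-28))*(-62388) = (27863 + 1344)*(-62388) = 29207*(-62388) = -1822166316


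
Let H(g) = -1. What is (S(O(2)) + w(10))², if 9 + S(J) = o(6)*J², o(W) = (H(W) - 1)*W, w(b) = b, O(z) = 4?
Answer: 36481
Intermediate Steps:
o(W) = -2*W (o(W) = (-1 - 1)*W = -2*W)
S(J) = -9 - 12*J² (S(J) = -9 + (-2*6)*J² = -9 - 12*J²)
(S(O(2)) + w(10))² = ((-9 - 12*4²) + 10)² = ((-9 - 12*16) + 10)² = ((-9 - 192) + 10)² = (-201 + 10)² = (-191)² = 36481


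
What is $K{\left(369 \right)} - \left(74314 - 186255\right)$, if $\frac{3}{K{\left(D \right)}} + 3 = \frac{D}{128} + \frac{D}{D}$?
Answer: $\frac{12649717}{113} \approx 1.1194 \cdot 10^{5}$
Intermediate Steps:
$K{\left(D \right)} = \frac{3}{-2 + \frac{D}{128}}$ ($K{\left(D \right)} = \frac{3}{-3 + \left(\frac{D}{128} + \frac{D}{D}\right)} = \frac{3}{-3 + \left(D \frac{1}{128} + 1\right)} = \frac{3}{-3 + \left(\frac{D}{128} + 1\right)} = \frac{3}{-3 + \left(1 + \frac{D}{128}\right)} = \frac{3}{-2 + \frac{D}{128}}$)
$K{\left(369 \right)} - \left(74314 - 186255\right) = \frac{384}{-256 + 369} - \left(74314 - 186255\right) = \frac{384}{113} - \left(74314 - 186255\right) = 384 \cdot \frac{1}{113} - -111941 = \frac{384}{113} + 111941 = \frac{12649717}{113}$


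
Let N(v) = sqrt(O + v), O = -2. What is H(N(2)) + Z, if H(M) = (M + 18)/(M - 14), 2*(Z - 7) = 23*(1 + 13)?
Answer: 1167/7 ≈ 166.71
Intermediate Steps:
Z = 168 (Z = 7 + (23*(1 + 13))/2 = 7 + (23*14)/2 = 7 + (1/2)*322 = 7 + 161 = 168)
N(v) = sqrt(-2 + v)
H(M) = (18 + M)/(-14 + M)
H(N(2)) + Z = (18 + sqrt(-2 + 2))/(-14 + sqrt(-2 + 2)) + 168 = (18 + sqrt(0))/(-14 + sqrt(0)) + 168 = (18 + 0)/(-14 + 0) + 168 = 18/(-14) + 168 = -1/14*18 + 168 = -9/7 + 168 = 1167/7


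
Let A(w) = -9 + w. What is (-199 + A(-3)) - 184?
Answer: -395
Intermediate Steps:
(-199 + A(-3)) - 184 = (-199 + (-9 - 3)) - 184 = (-199 - 12) - 184 = -211 - 184 = -395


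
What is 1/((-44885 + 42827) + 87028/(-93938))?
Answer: -46969/96705716 ≈ -0.00048569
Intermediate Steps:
1/((-44885 + 42827) + 87028/(-93938)) = 1/(-2058 + 87028*(-1/93938)) = 1/(-2058 - 43514/46969) = 1/(-96705716/46969) = -46969/96705716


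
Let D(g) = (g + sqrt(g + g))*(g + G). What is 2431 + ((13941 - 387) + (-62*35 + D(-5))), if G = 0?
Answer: 13840 - 5*I*sqrt(10) ≈ 13840.0 - 15.811*I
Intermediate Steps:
D(g) = g*(g + sqrt(2)*sqrt(g)) (D(g) = (g + sqrt(g + g))*(g + 0) = (g + sqrt(2*g))*g = (g + sqrt(2)*sqrt(g))*g = g*(g + sqrt(2)*sqrt(g)))
2431 + ((13941 - 387) + (-62*35 + D(-5))) = 2431 + ((13941 - 387) + (-62*35 + ((-5)**2 + sqrt(2)*(-5)**(3/2)))) = 2431 + (13554 + (-2170 + (25 + sqrt(2)*(-5*I*sqrt(5))))) = 2431 + (13554 + (-2170 + (25 - 5*I*sqrt(10)))) = 2431 + (13554 + (-2145 - 5*I*sqrt(10))) = 2431 + (11409 - 5*I*sqrt(10)) = 13840 - 5*I*sqrt(10)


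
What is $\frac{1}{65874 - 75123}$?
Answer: $- \frac{1}{9249} \approx -0.00010812$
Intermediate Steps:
$\frac{1}{65874 - 75123} = \frac{1}{-9249} = - \frac{1}{9249}$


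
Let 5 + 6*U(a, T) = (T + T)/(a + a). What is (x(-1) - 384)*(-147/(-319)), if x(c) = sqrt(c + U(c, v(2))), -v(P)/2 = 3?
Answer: -56448/319 + 49*I*sqrt(30)/638 ≈ -176.95 + 0.42066*I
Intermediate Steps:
v(P) = -6 (v(P) = -2*3 = -6)
U(a, T) = -5/6 + T/(6*a) (U(a, T) = -5/6 + ((T + T)/(a + a))/6 = -5/6 + ((2*T)/((2*a)))/6 = -5/6 + ((2*T)*(1/(2*a)))/6 = -5/6 + (T/a)/6 = -5/6 + T/(6*a))
x(c) = sqrt(c + (-6 - 5*c)/(6*c))
(x(-1) - 384)*(-147/(-319)) = (sqrt(-30 - 36/(-1) + 36*(-1))/6 - 384)*(-147/(-319)) = (sqrt(-30 - 36*(-1) - 36)/6 - 384)*(-147*(-1/319)) = (sqrt(-30 + 36 - 36)/6 - 384)*(147/319) = (sqrt(-30)/6 - 384)*(147/319) = ((I*sqrt(30))/6 - 384)*(147/319) = (I*sqrt(30)/6 - 384)*(147/319) = (-384 + I*sqrt(30)/6)*(147/319) = -56448/319 + 49*I*sqrt(30)/638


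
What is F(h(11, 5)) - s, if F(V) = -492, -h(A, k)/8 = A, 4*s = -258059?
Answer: 256091/4 ≈ 64023.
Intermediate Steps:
s = -258059/4 (s = (1/4)*(-258059) = -258059/4 ≈ -64515.)
h(A, k) = -8*A
F(h(11, 5)) - s = -492 - 1*(-258059/4) = -492 + 258059/4 = 256091/4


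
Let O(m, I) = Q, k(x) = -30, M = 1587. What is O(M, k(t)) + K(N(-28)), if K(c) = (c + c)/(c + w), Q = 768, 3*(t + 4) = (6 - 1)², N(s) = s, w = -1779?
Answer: 1387832/1807 ≈ 768.03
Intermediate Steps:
t = 13/3 (t = -4 + (6 - 1)²/3 = -4 + (⅓)*5² = -4 + (⅓)*25 = -4 + 25/3 = 13/3 ≈ 4.3333)
O(m, I) = 768
K(c) = 2*c/(-1779 + c) (K(c) = (c + c)/(c - 1779) = (2*c)/(-1779 + c) = 2*c/(-1779 + c))
O(M, k(t)) + K(N(-28)) = 768 + 2*(-28)/(-1779 - 28) = 768 + 2*(-28)/(-1807) = 768 + 2*(-28)*(-1/1807) = 768 + 56/1807 = 1387832/1807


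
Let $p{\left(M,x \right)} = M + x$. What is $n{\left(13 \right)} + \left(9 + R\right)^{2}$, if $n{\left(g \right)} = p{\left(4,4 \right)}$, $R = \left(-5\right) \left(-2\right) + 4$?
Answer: $537$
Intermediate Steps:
$R = 14$ ($R = 10 + 4 = 14$)
$n{\left(g \right)} = 8$ ($n{\left(g \right)} = 4 + 4 = 8$)
$n{\left(13 \right)} + \left(9 + R\right)^{2} = 8 + \left(9 + 14\right)^{2} = 8 + 23^{2} = 8 + 529 = 537$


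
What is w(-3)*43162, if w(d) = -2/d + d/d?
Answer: 215810/3 ≈ 71937.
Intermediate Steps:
w(d) = 1 - 2/d (w(d) = -2/d + 1 = 1 - 2/d)
w(-3)*43162 = ((-2 - 3)/(-3))*43162 = -⅓*(-5)*43162 = (5/3)*43162 = 215810/3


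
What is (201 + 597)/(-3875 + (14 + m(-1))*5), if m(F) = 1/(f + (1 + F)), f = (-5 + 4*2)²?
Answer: -3591/17120 ≈ -0.20975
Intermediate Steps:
f = 9 (f = (-5 + 8)² = 3² = 9)
m(F) = 1/(10 + F) (m(F) = 1/(9 + (1 + F)) = 1/(10 + F))
(201 + 597)/(-3875 + (14 + m(-1))*5) = (201 + 597)/(-3875 + (14 + 1/(10 - 1))*5) = 798/(-3875 + (14 + 1/9)*5) = 798/(-3875 + (14 + ⅑)*5) = 798/(-3875 + (127/9)*5) = 798/(-3875 + 635/9) = 798/(-34240/9) = 798*(-9/34240) = -3591/17120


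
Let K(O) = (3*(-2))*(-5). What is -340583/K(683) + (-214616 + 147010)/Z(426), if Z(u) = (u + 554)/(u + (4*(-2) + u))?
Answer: -14611109/210 ≈ -69577.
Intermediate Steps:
Z(u) = (554 + u)/(-8 + 2*u) (Z(u) = (554 + u)/(u + (-8 + u)) = (554 + u)/(-8 + 2*u))
K(O) = 30 (K(O) = -6*(-5) = 30)
-340583/K(683) + (-214616 + 147010)/Z(426) = -340583/30 + (-214616 + 147010)/(((554 + 426)/(2*(-4 + 426)))) = -340583*1/30 - 67606/((½)*980/422) = -340583/30 - 67606/((½)*(1/422)*980) = -340583/30 - 67606/245/211 = -340583/30 - 67606*211/245 = -340583/30 - 2037838/35 = -14611109/210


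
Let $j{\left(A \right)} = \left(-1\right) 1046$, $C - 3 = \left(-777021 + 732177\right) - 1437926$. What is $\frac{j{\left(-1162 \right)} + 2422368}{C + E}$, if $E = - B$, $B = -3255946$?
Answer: $\frac{2421322}{1773179} \approx 1.3655$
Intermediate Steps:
$C = -1482767$ ($C = 3 + \left(\left(-777021 + 732177\right) - 1437926\right) = 3 - 1482770 = -1482767$)
$j{\left(A \right)} = -1046$
$E = 3255946$ ($E = \left(-1\right) \left(-3255946\right) = 3255946$)
$\frac{j{\left(-1162 \right)} + 2422368}{C + E} = \frac{-1046 + 2422368}{-1482767 + 3255946} = \frac{2421322}{1773179}$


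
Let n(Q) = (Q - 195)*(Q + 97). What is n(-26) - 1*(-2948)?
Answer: -12743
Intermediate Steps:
n(Q) = (-195 + Q)*(97 + Q)
n(-26) - 1*(-2948) = (-18915 + (-26)**2 - 98*(-26)) - 1*(-2948) = (-18915 + 676 + 2548) + 2948 = -15691 + 2948 = -12743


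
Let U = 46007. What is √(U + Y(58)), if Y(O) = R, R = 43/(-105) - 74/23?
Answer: √268302022590/2415 ≈ 214.48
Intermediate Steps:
R = -8759/2415 (R = 43*(-1/105) - 74*1/23 = -43/105 - 74/23 = -8759/2415 ≈ -3.6269)
Y(O) = -8759/2415
√(U + Y(58)) = √(46007 - 8759/2415) = √(111098146/2415) = √268302022590/2415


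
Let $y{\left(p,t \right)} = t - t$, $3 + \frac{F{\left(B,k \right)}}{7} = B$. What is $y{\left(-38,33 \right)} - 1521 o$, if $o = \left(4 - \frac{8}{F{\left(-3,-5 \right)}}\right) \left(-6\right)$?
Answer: $\frac{267696}{7} \approx 38242.0$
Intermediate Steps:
$F{\left(B,k \right)} = -21 + 7 B$
$y{\left(p,t \right)} = 0$
$o = - \frac{176}{7}$ ($o = \left(4 - \frac{8}{-21 + 7 \left(-3\right)}\right) \left(-6\right) = \left(4 - \frac{8}{-21 - 21}\right) \left(-6\right) = \left(4 - \frac{8}{-42}\right) \left(-6\right) = \left(4 - - \frac{4}{21}\right) \left(-6\right) = \left(4 + \frac{4}{21}\right) \left(-6\right) = \frac{88}{21} \left(-6\right) = - \frac{176}{7} \approx -25.143$)
$y{\left(-38,33 \right)} - 1521 o = 0 - - \frac{267696}{7} = 0 + \frac{267696}{7} = \frac{267696}{7}$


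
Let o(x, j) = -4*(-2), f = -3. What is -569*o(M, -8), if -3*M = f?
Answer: -4552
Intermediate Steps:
M = 1 (M = -⅓*(-3) = 1)
o(x, j) = 8
-569*o(M, -8) = -569*8 = -4552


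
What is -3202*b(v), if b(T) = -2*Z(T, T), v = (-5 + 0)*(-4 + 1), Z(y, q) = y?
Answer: 96060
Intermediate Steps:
v = 15 (v = -5*(-3) = 15)
b(T) = -2*T
-3202*b(v) = -(-6404)*15 = -3202*(-30) = 96060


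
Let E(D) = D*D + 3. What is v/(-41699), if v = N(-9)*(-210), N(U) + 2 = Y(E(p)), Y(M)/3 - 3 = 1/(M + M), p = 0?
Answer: 225/5957 ≈ 0.037771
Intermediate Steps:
E(D) = 3 + D**2 (E(D) = D**2 + 3 = 3 + D**2)
Y(M) = 9 + 3/(2*M) (Y(M) = 9 + 3/(M + M) = 9 + 3/((2*M)) = 9 + 3*(1/(2*M)) = 9 + 3/(2*M))
N(U) = 15/2 (N(U) = -2 + (9 + 3/(2*(3 + 0**2))) = -2 + (9 + 3/(2*(3 + 0))) = -2 + (9 + (3/2)/3) = -2 + (9 + (3/2)*(1/3)) = -2 + (9 + 1/2) = -2 + 19/2 = 15/2)
v = -1575 (v = (15/2)*(-210) = -1575)
v/(-41699) = -1575/(-41699) = -1575*(-1/41699) = 225/5957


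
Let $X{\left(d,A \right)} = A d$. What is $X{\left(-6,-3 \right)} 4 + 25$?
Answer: $97$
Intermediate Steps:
$X{\left(-6,-3 \right)} 4 + 25 = \left(-3\right) \left(-6\right) 4 + 25 = 18 \cdot 4 + 25 = 72 + 25 = 97$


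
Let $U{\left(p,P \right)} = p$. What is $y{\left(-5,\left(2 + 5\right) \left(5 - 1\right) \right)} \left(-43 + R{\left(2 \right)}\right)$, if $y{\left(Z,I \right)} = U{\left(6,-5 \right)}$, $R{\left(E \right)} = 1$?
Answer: $-252$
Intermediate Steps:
$y{\left(Z,I \right)} = 6$
$y{\left(-5,\left(2 + 5\right) \left(5 - 1\right) \right)} \left(-43 + R{\left(2 \right)}\right) = 6 \left(-43 + 1\right) = 6 \left(-42\right) = -252$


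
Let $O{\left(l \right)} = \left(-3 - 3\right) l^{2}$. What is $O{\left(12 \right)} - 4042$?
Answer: $-4906$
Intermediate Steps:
$O{\left(l \right)} = - 6 l^{2}$
$O{\left(12 \right)} - 4042 = - 6 \cdot 12^{2} - 4042 = \left(-6\right) 144 - 4042 = -864 - 4042 = -4906$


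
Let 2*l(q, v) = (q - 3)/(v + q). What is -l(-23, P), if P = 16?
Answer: -13/7 ≈ -1.8571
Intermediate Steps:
l(q, v) = (-3 + q)/(2*(q + v)) (l(q, v) = ((q - 3)/(v + q))/2 = ((-3 + q)/(q + v))/2 = (-3 + q)/(2*(q + v)))
-l(-23, P) = -(-3 - 23)/(2*(-23 + 16)) = -(-26)/(2*(-7)) = -(-1)*(-26)/(2*7) = -1*13/7 = -13/7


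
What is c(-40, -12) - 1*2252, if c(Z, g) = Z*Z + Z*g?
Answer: -172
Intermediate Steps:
c(Z, g) = Z² + Z*g
c(-40, -12) - 1*2252 = -40*(-40 - 12) - 1*2252 = -40*(-52) - 2252 = 2080 - 2252 = -172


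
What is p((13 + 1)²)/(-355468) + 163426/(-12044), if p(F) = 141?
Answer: -14523602893/1070314148 ≈ -13.569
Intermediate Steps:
p((13 + 1)²)/(-355468) + 163426/(-12044) = 141/(-355468) + 163426/(-12044) = 141*(-1/355468) + 163426*(-1/12044) = -141/355468 - 81713/6022 = -14523602893/1070314148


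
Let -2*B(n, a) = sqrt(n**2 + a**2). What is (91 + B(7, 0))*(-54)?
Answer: -4725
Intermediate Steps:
B(n, a) = -sqrt(a**2 + n**2)/2 (B(n, a) = -sqrt(n**2 + a**2)/2 = -sqrt(a**2 + n**2)/2)
(91 + B(7, 0))*(-54) = (91 - sqrt(0**2 + 7**2)/2)*(-54) = (91 - sqrt(0 + 49)/2)*(-54) = (91 - sqrt(49)/2)*(-54) = (91 - 1/2*7)*(-54) = (91 - 7/2)*(-54) = (175/2)*(-54) = -4725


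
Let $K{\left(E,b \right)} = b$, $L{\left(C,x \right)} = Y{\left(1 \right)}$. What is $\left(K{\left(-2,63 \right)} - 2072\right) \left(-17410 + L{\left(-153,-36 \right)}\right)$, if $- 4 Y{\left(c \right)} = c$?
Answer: $\frac{139908769}{4} \approx 3.4977 \cdot 10^{7}$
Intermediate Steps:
$Y{\left(c \right)} = - \frac{c}{4}$
$L{\left(C,x \right)} = - \frac{1}{4}$ ($L{\left(C,x \right)} = \left(- \frac{1}{4}\right) 1 = - \frac{1}{4}$)
$\left(K{\left(-2,63 \right)} - 2072\right) \left(-17410 + L{\left(-153,-36 \right)}\right) = \left(63 - 2072\right) \left(-17410 - \frac{1}{4}\right) = \left(-2009\right) \left(- \frac{69641}{4}\right) = \frac{139908769}{4}$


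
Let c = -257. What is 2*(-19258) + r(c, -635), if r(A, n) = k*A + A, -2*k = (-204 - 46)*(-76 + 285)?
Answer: -6752898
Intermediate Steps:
k = 26125 (k = -(-204 - 46)*(-76 + 285)/2 = -(-125)*209 = -1/2*(-52250) = 26125)
r(A, n) = 26126*A (r(A, n) = 26125*A + A = 26126*A)
2*(-19258) + r(c, -635) = 2*(-19258) + 26126*(-257) = -38516 - 6714382 = -6752898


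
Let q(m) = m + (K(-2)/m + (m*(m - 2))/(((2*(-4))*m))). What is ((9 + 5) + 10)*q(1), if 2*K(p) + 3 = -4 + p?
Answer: -81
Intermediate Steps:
K(p) = -7/2 + p/2 (K(p) = -3/2 + (-4 + p)/2 = -3/2 + (-2 + p/2) = -7/2 + p/2)
q(m) = ¼ - 9/(2*m) + 7*m/8 (q(m) = m + ((-7/2 + (½)*(-2))/m + (m*(m - 2))/(((2*(-4))*m))) = m + ((-7/2 - 1)/m + (m*(-2 + m))/((-8*m))) = m + (-9/(2*m) + (m*(-2 + m))*(-1/(8*m))) = m + (-9/(2*m) + (¼ - m/8)) = m + (¼ - 9/(2*m) - m/8) = ¼ - 9/(2*m) + 7*m/8)
((9 + 5) + 10)*q(1) = ((9 + 5) + 10)*((⅛)*(-36 + 1*(2 + 7*1))/1) = (14 + 10)*((⅛)*1*(-36 + 1*(2 + 7))) = 24*((⅛)*1*(-36 + 1*9)) = 24*((⅛)*1*(-36 + 9)) = 24*((⅛)*1*(-27)) = 24*(-27/8) = -81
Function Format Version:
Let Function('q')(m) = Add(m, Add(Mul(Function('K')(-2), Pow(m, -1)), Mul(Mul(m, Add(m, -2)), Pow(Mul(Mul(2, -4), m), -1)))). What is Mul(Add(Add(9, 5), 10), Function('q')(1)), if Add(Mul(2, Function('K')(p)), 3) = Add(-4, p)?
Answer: -81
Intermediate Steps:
Function('K')(p) = Add(Rational(-7, 2), Mul(Rational(1, 2), p)) (Function('K')(p) = Add(Rational(-3, 2), Mul(Rational(1, 2), Add(-4, p))) = Add(Rational(-3, 2), Add(-2, Mul(Rational(1, 2), p))) = Add(Rational(-7, 2), Mul(Rational(1, 2), p)))
Function('q')(m) = Add(Rational(1, 4), Mul(Rational(-9, 2), Pow(m, -1)), Mul(Rational(7, 8), m)) (Function('q')(m) = Add(m, Add(Mul(Add(Rational(-7, 2), Mul(Rational(1, 2), -2)), Pow(m, -1)), Mul(Mul(m, Add(m, -2)), Pow(Mul(Mul(2, -4), m), -1)))) = Add(m, Add(Mul(Add(Rational(-7, 2), -1), Pow(m, -1)), Mul(Mul(m, Add(-2, m)), Pow(Mul(-8, m), -1)))) = Add(m, Add(Mul(Rational(-9, 2), Pow(m, -1)), Mul(Mul(m, Add(-2, m)), Mul(Rational(-1, 8), Pow(m, -1))))) = Add(m, Add(Mul(Rational(-9, 2), Pow(m, -1)), Add(Rational(1, 4), Mul(Rational(-1, 8), m)))) = Add(m, Add(Rational(1, 4), Mul(Rational(-9, 2), Pow(m, -1)), Mul(Rational(-1, 8), m))) = Add(Rational(1, 4), Mul(Rational(-9, 2), Pow(m, -1)), Mul(Rational(7, 8), m)))
Mul(Add(Add(9, 5), 10), Function('q')(1)) = Mul(Add(Add(9, 5), 10), Mul(Rational(1, 8), Pow(1, -1), Add(-36, Mul(1, Add(2, Mul(7, 1)))))) = Mul(Add(14, 10), Mul(Rational(1, 8), 1, Add(-36, Mul(1, Add(2, 7))))) = Mul(24, Mul(Rational(1, 8), 1, Add(-36, Mul(1, 9)))) = Mul(24, Mul(Rational(1, 8), 1, Add(-36, 9))) = Mul(24, Mul(Rational(1, 8), 1, -27)) = Mul(24, Rational(-27, 8)) = -81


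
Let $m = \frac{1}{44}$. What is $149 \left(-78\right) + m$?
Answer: $- \frac{511367}{44} \approx -11622.0$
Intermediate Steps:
$m = \frac{1}{44} \approx 0.022727$
$149 \left(-78\right) + m = 149 \left(-78\right) + \frac{1}{44} = -11622 + \frac{1}{44} = - \frac{511367}{44}$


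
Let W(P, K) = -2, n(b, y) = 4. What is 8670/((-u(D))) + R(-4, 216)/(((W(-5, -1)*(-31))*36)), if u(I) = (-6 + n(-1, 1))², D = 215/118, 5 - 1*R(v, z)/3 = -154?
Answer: -537487/248 ≈ -2167.3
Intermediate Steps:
R(v, z) = 477 (R(v, z) = 15 - 3*(-154) = 15 + 462 = 477)
D = 215/118 (D = 215*(1/118) = 215/118 ≈ 1.8220)
u(I) = 4 (u(I) = (-6 + 4)² = (-2)² = 4)
8670/((-u(D))) + R(-4, 216)/(((W(-5, -1)*(-31))*36)) = 8670/((-1*4)) + 477/((-2*(-31)*36)) = 8670/(-4) + 477/((62*36)) = 8670*(-¼) + 477/2232 = -4335/2 + 477*(1/2232) = -4335/2 + 53/248 = -537487/248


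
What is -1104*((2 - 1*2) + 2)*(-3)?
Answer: 6624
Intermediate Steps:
-1104*((2 - 1*2) + 2)*(-3) = -1104*((2 - 2) + 2)*(-3) = -1104*(0 + 2)*(-3) = -2208*(-3) = -1104*(-6) = 6624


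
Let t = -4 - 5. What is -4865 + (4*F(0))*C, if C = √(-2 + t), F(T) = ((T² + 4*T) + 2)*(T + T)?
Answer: -4865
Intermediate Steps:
t = -9
F(T) = 2*T*(2 + T² + 4*T) (F(T) = (2 + T² + 4*T)*(2*T) = 2*T*(2 + T² + 4*T))
C = I*√11 (C = √(-2 - 9) = √(-11) = I*√11 ≈ 3.3166*I)
-4865 + (4*F(0))*C = -4865 + (4*(2*0*(2 + 0² + 4*0)))*(I*√11) = -4865 + (4*(2*0*(2 + 0 + 0)))*(I*√11) = -4865 + (4*(2*0*2))*(I*√11) = -4865 + (4*0)*(I*√11) = -4865 + 0*(I*√11) = -4865 + 0 = -4865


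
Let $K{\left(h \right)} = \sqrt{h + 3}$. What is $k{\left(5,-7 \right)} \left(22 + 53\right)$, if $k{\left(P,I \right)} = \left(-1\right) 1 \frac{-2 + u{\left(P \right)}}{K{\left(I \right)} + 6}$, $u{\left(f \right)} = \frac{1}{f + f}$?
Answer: $\frac{171}{8} - \frac{57 i}{8} \approx 21.375 - 7.125 i$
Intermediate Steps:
$K{\left(h \right)} = \sqrt{3 + h}$
$u{\left(f \right)} = \frac{1}{2 f}$
$k{\left(P,I \right)} = - \frac{-2 + \frac{1}{2 P}}{6 + \sqrt{3 + I}}$ ($k{\left(P,I \right)} = \left(-1\right) 1 \frac{-2 + \frac{1}{2 P}}{\sqrt{3 + I} + 6} = - \frac{-2 + \frac{1}{2 P}}{6 + \sqrt{3 + I}}$)
$k{\left(5,-7 \right)} \left(22 + 53\right) = \frac{-1 + 4 \cdot 5}{2 \cdot 5 \left(6 + \sqrt{3 - 7}\right)} \left(22 + 53\right) = \frac{1}{2} \cdot \frac{1}{5} \frac{1}{6 + \sqrt{-4}} \left(-1 + 20\right) 75 = \frac{1}{2} \cdot \frac{1}{5} \frac{1}{6 + 2 i} 19 \cdot 75 = \frac{1}{2} \cdot \frac{1}{5} \frac{6 - 2 i}{40} \cdot 19 \cdot 75 = \left(\frac{57}{200} - \frac{19 i}{200}\right) 75 = \frac{171}{8} - \frac{57 i}{8}$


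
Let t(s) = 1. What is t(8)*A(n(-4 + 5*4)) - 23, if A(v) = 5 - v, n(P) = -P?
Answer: -2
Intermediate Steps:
t(8)*A(n(-4 + 5*4)) - 23 = 1*(5 - (-1)*(-4 + 5*4)) - 23 = 1*(5 - (-1)*(-4 + 20)) - 23 = 1*(5 - (-1)*16) - 23 = 1*(5 - 1*(-16)) - 23 = 1*(5 + 16) - 23 = 1*21 - 23 = 21 - 23 = -2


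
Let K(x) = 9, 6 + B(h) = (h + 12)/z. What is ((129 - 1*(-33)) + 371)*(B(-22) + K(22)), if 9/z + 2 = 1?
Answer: 19721/9 ≈ 2191.2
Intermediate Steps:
z = -9 (z = 9/(-2 + 1) = 9/(-1) = 9*(-1) = -9)
B(h) = -22/3 - h/9 (B(h) = -6 + (h + 12)/(-9) = -6 + (12 + h)*(-⅑) = -6 + (-4/3 - h/9) = -22/3 - h/9)
((129 - 1*(-33)) + 371)*(B(-22) + K(22)) = ((129 - 1*(-33)) + 371)*((-22/3 - ⅑*(-22)) + 9) = ((129 + 33) + 371)*((-22/3 + 22/9) + 9) = (162 + 371)*(-44/9 + 9) = 533*(37/9) = 19721/9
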